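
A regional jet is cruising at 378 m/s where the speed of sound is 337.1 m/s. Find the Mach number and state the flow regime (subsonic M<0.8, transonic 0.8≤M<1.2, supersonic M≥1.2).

M = 1.12 (transonic)

M = v/a = 378 / 337.1 = 1.12
M = 1.12 → transonic.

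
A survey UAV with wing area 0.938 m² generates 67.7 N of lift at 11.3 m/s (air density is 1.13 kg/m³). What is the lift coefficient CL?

From L = ½ρv²S·CL, rearranging gives CL = 2L/(ρv²S).
CL = 2 × 67.7 / (1.13 × 11.3² × 0.938) = 1

CL = 1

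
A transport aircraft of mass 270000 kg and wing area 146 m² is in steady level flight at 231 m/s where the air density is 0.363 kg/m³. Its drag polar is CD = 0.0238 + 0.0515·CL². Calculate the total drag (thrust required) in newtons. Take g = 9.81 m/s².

D = 2.89×10^5 N

Weight W = mg = 270000 × 9.81 = 2.6487×10^6 N; in level flight L = W.
Dynamic pressure q = 0.5 × 0.363 × 231² = 9685 Pa.
Required CL = L/(qS) = 2.6487×10^6/(9685·146) = 1.873.
CD = 0.0238 + 0.0515 × 1.873² = 0.2045.
D = q·S·CD = 9685 × 146 × 0.2045 = 2.892×10^5 N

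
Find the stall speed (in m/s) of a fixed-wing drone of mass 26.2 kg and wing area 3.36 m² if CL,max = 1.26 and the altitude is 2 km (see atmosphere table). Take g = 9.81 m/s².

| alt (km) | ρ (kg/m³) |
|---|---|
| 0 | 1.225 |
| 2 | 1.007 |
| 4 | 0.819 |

V_stall = 11 m/s

At 2 km, from the table: ρ = 1.007 kg/m³.
At stall, lift equals weight: L = W = m·g = 26.2 × 9.81 = 257 N.
V_stall = √(2W/(ρ·S·CL,max)) = √(2 × 257 / (1.007 × 3.36 × 1.26))
V_stall = √120.6 = 11 m/s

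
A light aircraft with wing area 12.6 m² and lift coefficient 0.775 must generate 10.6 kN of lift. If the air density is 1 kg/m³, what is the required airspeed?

L = ½ρv²S·CL ⇒ v = √(2L/(ρ·S·CL))
v = √(2 × 10600 / (1 × 12.6 × 0.775)) = √2171 = 46.6 m/s

v = 46.6 m/s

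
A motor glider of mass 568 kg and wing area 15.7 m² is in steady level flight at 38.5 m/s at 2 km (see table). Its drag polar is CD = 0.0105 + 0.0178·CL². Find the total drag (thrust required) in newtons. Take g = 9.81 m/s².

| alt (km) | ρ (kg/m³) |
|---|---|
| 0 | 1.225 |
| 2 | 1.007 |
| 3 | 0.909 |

At 2 km, from the table: ρ = 1.007 kg/m³.
Weight W = mg = 568 × 9.81 = 5572.1 N; in level flight L = W.
Dynamic pressure q = 0.5 × 1.007 × 38.5² = 746.3 Pa.
CL = 2W/(ρv²S) = 2×5572.1/(1.007×38.5²×15.7) = 0.4756.
CD = 0.0105 + 0.0178 × 0.4756² = 0.01453.
D = q·S·CD = 746.3 × 15.7 × 0.01453 = 170.2 N

D = 170 N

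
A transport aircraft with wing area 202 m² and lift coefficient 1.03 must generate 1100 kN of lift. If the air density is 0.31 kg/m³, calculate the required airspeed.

L = ½ρv²S·CL ⇒ v = √(2L/(ρ·S·CL))
v = √(2 × 1.1×10^6 / (0.31 × 202 × 1.03)) = √34110 = 185 m/s

v = 185 m/s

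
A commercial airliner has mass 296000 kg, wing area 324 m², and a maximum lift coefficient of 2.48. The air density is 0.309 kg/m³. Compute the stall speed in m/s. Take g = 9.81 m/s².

V_stall = 153 m/s

Stall occurs when L = W at CL,max. W = mg = 296000 × 9.81 = 2.904×10^6 N.
From L = ½ρV²S·CL,max = W: V_stall = √(2W/(ρSCL,max)) = √(2·2.904×10^6/(0.309·324·2.48))
V_stall = √23390 = 153 m/s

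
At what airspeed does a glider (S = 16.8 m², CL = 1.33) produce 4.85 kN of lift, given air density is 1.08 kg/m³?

L = ½ρv²S·CL ⇒ v = √(2L/(ρ·S·CL))
v = √(2 × 4850 / (1.08 × 16.8 × 1.33)) = √402 = 20 m/s

v = 20 m/s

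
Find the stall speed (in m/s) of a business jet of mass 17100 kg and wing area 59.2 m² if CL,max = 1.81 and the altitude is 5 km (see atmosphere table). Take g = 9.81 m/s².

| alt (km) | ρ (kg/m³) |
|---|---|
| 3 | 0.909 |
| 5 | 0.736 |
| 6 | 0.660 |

At 5 km, from the table: ρ = 0.736 kg/m³.
At stall, lift equals weight: L = W = m·g = 17100 × 9.81 = 1.678×10^5 N.
V_stall = √(2W/(ρ·S·CL,max)) = √(2 × 1.678×10^5 / (0.736 × 59.2 × 1.81))
V_stall = √4254 = 65.2 m/s

V_stall = 65.2 m/s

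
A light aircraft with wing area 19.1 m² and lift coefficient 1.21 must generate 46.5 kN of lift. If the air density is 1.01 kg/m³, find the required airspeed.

L = ½ρv²S·CL ⇒ v = √(2L/(ρ·S·CL))
v = √(2 × 46500 / (1.01 × 19.1 × 1.21)) = √3984 = 63.1 m/s

v = 63.1 m/s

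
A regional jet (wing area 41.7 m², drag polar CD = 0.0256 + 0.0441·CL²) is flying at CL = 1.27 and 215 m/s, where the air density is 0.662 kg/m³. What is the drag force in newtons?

D = 61700 N

CD = 0.0256 + 0.0441 × 1.27² = 0.09673
D = ½ρv²S·CD = ½ × 0.662 × 215² × 41.7 × 0.09673 = 61700 N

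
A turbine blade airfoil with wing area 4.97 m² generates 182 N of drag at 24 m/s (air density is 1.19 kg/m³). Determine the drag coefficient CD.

From D = ½ρv²S·CD, rearranging gives CD = 2D/(ρv²S).
CD = 2 × 182 / (1.19 × 24² × 4.97) = 0.107

CD = 0.107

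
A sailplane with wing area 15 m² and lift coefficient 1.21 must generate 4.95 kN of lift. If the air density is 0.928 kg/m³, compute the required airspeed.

L = ½ρv²S·CL ⇒ v = √(2L/(ρ·S·CL))
v = √(2 × 4950 / (0.928 × 15 × 1.21)) = √587.8 = 24.2 m/s

v = 24.2 m/s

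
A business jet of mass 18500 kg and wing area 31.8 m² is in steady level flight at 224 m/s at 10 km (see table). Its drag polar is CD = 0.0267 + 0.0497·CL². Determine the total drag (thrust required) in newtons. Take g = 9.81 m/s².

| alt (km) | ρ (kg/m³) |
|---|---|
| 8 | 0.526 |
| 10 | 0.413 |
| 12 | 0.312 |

D = 13800 N

At 10 km, from the table: ρ = 0.413 kg/m³.
In steady level flight, lift balances weight: W = mg = 18500 × 9.81 = 1.8148×10^5 N.
q = ½ρv² = ½ × 0.413 × 224² = 10360 Pa.
CL = 2W/(ρv²S) = 2×1.8148×10^5/(0.413×224²×31.8) = 0.5508.
CD = 0.0267 + 0.0497 × 0.5508² = 0.04178.
D = q·S·CD = 10360 × 31.8 × 0.04178 = 13770 N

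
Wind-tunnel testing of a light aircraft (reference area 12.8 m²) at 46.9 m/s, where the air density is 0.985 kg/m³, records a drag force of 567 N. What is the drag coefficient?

CD = 0.0409

From D = ½ρv²S·CD, rearranging gives CD = 2D/(ρv²S).
CD = 2 × 567 / (0.985 × 46.9² × 12.8) = 0.0409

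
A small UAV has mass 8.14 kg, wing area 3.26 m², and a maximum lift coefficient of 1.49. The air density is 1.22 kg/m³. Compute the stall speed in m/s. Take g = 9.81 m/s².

V_stall = 5.19 m/s

Weight W = mg = 8.14 × 9.81 = 79.85 N.
From L = ½ρV²S·CL,max = W: V_stall = √(2W/(ρSCL,max)) = √(2·79.85/(1.22·3.26·1.49))
V_stall = √26.95 = 5.19 m/s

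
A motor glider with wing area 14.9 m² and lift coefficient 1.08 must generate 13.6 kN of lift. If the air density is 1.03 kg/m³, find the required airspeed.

L = ½ρv²S·CL ⇒ v = √(2L/(ρ·S·CL))
v = √(2 × 13600 / (1.03 × 14.9 × 1.08)) = √1641 = 40.5 m/s

v = 40.5 m/s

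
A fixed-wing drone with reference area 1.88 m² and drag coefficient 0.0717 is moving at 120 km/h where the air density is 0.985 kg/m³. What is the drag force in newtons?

Convert speed: v = 120 km/h ÷ 3.6 = 33.33 m/s.
D = ½ρv²S·CD = ½ × 0.985 × 33.33² × 1.88 × 0.0717 = 73.8 N

D = 73.8 N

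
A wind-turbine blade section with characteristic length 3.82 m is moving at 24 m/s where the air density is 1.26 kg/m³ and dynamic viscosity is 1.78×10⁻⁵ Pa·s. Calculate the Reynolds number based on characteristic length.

Re = ρ·v·c/μ = 1.26 × 24 × 3.82 / (1.78×10⁻⁵) = 6.49×10^6

Re = 6.49×10^6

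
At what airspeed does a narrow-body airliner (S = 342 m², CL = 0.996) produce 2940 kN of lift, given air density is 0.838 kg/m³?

L = ½ρv²S·CL ⇒ v = √(2L/(ρ·S·CL))
v = √(2 × 2.94×10^6 / (0.838 × 342 × 0.996)) = √20600 = 144 m/s

v = 144 m/s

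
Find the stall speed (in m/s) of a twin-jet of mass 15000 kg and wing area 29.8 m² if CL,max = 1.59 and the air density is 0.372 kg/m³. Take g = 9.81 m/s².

Stall occurs when L = W at CL,max. W = mg = 15000 × 9.81 = 1.472×10^5 N.
V_stall = √(2W/(ρ·S·CL,max)) = √(2 × 1.472×10^5 / (0.372 × 29.8 × 1.59))
V_stall = √16700 = 129 m/s

V_stall = 129 m/s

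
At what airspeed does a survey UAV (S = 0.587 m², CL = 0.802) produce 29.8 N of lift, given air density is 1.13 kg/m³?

L = ½ρv²S·CL ⇒ v = √(2L/(ρ·S·CL))
v = √(2 × 29.8 / (1.13 × 0.587 × 0.802)) = √112 = 10.6 m/s

v = 10.6 m/s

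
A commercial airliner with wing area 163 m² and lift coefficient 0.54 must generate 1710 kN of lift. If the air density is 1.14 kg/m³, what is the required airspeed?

L = ½ρv²S·CL ⇒ v = √(2L/(ρ·S·CL))
v = √(2 × 1.71×10^6 / (1.14 × 163 × 0.54)) = √34080 = 185 m/s

v = 185 m/s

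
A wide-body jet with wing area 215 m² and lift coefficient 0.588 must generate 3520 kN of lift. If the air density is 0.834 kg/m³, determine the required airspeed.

L = ½ρv²S·CL ⇒ v = √(2L/(ρ·S·CL))
v = √(2 × 3.52×10^6 / (0.834 × 215 × 0.588)) = √66770 = 258 m/s

v = 258 m/s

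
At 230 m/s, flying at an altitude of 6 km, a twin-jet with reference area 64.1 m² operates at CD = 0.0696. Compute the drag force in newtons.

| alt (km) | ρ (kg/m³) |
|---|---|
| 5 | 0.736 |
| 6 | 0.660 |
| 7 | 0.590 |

D = 77900 N

At 6 km, from the table: ρ = 0.660 kg/m³.
D = ½ρv²S·CD = ½ × 0.66 × 230² × 64.1 × 0.0696 = 77900 N ≈ 77.9 kN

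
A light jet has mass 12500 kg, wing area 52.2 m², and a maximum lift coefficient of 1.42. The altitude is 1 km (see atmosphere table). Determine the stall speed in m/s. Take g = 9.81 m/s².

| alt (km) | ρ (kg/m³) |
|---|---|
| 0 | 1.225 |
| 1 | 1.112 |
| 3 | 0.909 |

At 1 km, from the table: ρ = 1.112 kg/m³.
At stall, lift equals weight: L = W = m·g = 12500 × 9.81 = 1.226×10^5 N.
From L = ½ρV²S·CL,max = W: V_stall = √(2W/(ρSCL,max)) = √(2·1.226×10^5/(1.112·52.2·1.42))
V_stall = √2975 = 54.5 m/s

V_stall = 54.5 m/s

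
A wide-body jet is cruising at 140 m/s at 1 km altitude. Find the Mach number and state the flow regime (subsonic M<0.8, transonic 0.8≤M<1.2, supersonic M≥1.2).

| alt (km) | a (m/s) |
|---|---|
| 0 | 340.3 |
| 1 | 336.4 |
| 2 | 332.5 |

At 1 km, from the table: a = 336.4 m/s.
M = v/a = 140 / 336.4 = 0.416
M = 0.416 → subsonic.

M = 0.416 (subsonic)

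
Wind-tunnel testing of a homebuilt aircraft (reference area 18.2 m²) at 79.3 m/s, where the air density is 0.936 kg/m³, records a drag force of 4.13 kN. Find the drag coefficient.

CD = 0.0771

From D = ½ρv²S·CD, rearranging gives CD = 2D/(ρv²S).
CD = 2 × 4130 / (0.936 × 79.3² × 18.2) = 0.0771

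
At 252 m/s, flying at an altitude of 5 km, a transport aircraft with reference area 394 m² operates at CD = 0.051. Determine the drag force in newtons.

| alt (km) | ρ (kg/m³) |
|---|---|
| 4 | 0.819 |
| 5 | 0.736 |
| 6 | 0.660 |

At 5 km, from the table: ρ = 0.736 kg/m³.
Dynamic pressure q = ½ρv² = ½ × 0.736 × 252² = 23370 Pa.
D = q·S·CD = 23370 × 394 × 0.051 = 4.7×10^5 N ≈ 470 kN

D = 4.7×10^5 N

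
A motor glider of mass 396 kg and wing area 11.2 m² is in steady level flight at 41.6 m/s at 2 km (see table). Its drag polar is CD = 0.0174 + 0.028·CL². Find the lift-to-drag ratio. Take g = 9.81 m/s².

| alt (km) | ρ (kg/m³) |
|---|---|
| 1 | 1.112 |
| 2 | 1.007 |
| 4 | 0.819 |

At 2 km, from the table: ρ = 1.007 kg/m³.
Weight W = mg = 396 × 9.81 = 3884.8 N; in level flight L = W.
q = ½ρv² = ½ × 1.007 × 41.6² = 871.3 Pa.
CL = W/(q·S) = 3884.8 / (871.3 × 11.2) = 0.3981.
CD = 0.0174 + 0.028 × 0.3981² = 0.02184.
L/D = CL/CD = 0.3981 / 0.02184 = 18.2

L/D = 18.2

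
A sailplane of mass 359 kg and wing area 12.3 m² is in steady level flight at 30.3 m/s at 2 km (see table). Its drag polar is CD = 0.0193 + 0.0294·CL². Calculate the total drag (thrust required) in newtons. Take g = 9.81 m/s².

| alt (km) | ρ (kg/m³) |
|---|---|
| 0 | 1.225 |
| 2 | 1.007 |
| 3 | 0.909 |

At 2 km, from the table: ρ = 1.007 kg/m³.
Weight W = mg = 359 × 9.81 = 3521.8 N; in level flight L = W.
q = ½ρv² = ½ × 1.007 × 30.3² = 462.3 Pa.
CL = 2W/(ρv²S) = 2×3521.8/(1.007×30.3²×12.3) = 0.6194.
CD = 0.0193 + 0.0294 × 0.6194² = 0.03058.
D = q·S·CD = 462.3 × 12.3 × 0.03058 = 173.9 N

D = 174 N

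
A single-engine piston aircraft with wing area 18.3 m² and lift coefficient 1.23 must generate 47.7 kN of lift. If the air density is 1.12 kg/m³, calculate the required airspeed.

v = 61.5 m/s

L = ½ρv²S·CL ⇒ v = √(2L/(ρ·S·CL))
v = √(2 × 47700 / (1.12 × 18.3 × 1.23)) = √3784 = 61.5 m/s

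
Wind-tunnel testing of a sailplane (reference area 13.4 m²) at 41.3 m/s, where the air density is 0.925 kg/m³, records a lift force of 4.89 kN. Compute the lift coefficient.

From L = ½ρv²S·CL, rearranging gives CL = 2L/(ρv²S).
CL = 2 × 4890 / (0.925 × 41.3² × 13.4) = 0.463

CL = 0.463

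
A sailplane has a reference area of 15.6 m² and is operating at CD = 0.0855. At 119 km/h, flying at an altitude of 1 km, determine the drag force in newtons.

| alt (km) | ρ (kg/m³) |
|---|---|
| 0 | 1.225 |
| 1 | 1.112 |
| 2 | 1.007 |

D = 810 N

At 1 km, from the table: ρ = 1.112 kg/m³.
Convert speed: v = 119 km/h ÷ 3.6 = 33.06 m/s.
Dynamic pressure q = ½ρv² = ½ × 1.112 × 33.06² = 607.5 Pa.
D = q·S·CD = 607.5 × 15.6 × 0.0855 = 810 N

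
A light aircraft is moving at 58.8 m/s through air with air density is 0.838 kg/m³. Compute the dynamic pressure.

q = ½ρv² = ½ × 0.838 × 58.8² = 1450 Pa

q = 1450 Pa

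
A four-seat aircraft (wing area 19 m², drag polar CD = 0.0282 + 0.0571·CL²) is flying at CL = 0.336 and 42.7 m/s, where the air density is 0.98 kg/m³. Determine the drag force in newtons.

D = 588 N

CD = 0.0282 + 0.0571 × 0.336² = 0.03465
D = ½ρv²S·CD = ½ × 0.98 × 42.7² × 19 × 0.03465 = 588 N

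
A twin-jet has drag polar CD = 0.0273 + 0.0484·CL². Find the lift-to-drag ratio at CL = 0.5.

L/D = 12.7

CD = 0.0273 + 0.0484 × 0.5² = 0.0394
L/D = CL/CD = 0.5 / 0.0394 = 12.7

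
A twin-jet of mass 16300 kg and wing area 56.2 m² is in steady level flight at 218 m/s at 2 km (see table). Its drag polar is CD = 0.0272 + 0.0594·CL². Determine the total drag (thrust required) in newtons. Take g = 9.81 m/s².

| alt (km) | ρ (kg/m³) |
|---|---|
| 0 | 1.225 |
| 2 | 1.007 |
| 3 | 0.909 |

D = 37700 N

At 2 km, from the table: ρ = 1.007 kg/m³.
In steady level flight, lift balances weight: W = mg = 16300 × 9.81 = 1.599×10^5 N.
q = ½ρv² = ½ × 1.007 × 218² = 23930 Pa.
CL = W/(q·S) = 1.599×10^5 / (23930 × 56.2) = 0.1189.
CD = 0.0272 + 0.0594 × 0.1189² = 0.02804.
D = q·S·CD = 23930 × 56.2 × 0.02804 = 37710 N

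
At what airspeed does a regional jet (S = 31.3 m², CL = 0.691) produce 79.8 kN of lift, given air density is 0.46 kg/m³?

L = ½ρv²S·CL ⇒ v = √(2L/(ρ·S·CL))
v = √(2 × 79800 / (0.46 × 31.3 × 0.691)) = √16040 = 127 m/s

v = 127 m/s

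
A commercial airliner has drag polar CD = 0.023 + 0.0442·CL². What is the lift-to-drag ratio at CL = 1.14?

L/D = 14.2

CD = 0.023 + 0.0442 × 1.14² = 0.08044
L/D = CL/CD = 1.14 / 0.08044 = 14.2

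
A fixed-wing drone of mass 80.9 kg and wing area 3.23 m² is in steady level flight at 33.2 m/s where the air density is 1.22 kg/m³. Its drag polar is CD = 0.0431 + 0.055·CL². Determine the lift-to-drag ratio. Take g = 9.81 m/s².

L/D = 7.24

In steady level flight, lift balances weight: W = mg = 80.9 × 9.81 = 793.63 N.
q = ½ρv² = ½ × 1.22 × 33.2² = 672.4 Pa.
CL = W/(q·S) = 793.63 / (672.4 × 3.23) = 0.3654.
CD = 0.0431 + 0.055 × 0.3654² = 0.05044.
L/D = CL/CD = 0.3654 / 0.05044 = 7.24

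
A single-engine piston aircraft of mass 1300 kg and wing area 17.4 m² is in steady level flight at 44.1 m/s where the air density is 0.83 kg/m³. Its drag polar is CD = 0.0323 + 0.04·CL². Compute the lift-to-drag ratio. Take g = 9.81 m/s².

Weight W = mg = 1300 × 9.81 = 12753 N; in level flight L = W.
Dynamic pressure q = 0.5 × 0.83 × 44.1² = 807.1 Pa.
Required CL = L/(qS) = 12753/(807.1·17.4) = 0.9081.
CD = 0.0323 + 0.04 × 0.9081² = 0.06529.
L/D = CL/CD = 0.9081 / 0.06529 = 13.9

L/D = 13.9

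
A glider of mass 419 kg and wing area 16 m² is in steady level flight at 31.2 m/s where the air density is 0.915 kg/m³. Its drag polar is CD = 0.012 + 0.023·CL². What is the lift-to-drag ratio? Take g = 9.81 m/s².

Weight W = mg = 419 × 9.81 = 4110.4 N; in level flight L = W.
Dynamic pressure q = 0.5 × 0.915 × 31.2² = 445.3 Pa.
CL = W/(q·S) = 4110.4 / (445.3 × 16) = 0.5768.
CD = 0.012 + 0.023 × 0.5768² = 0.01965.
L/D = CL/CD = 0.5768 / 0.01965 = 29.4

L/D = 29.4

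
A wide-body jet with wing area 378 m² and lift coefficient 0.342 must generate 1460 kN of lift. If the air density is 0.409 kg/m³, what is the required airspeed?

v = 235 m/s

L = ½ρv²S·CL ⇒ v = √(2L/(ρ·S·CL))
v = √(2 × 1.46×10^6 / (0.409 × 378 × 0.342)) = √55230 = 235 m/s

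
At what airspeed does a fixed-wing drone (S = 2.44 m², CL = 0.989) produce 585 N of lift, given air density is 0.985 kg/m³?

v = 22.2 m/s

L = ½ρv²S·CL ⇒ v = √(2L/(ρ·S·CL))
v = √(2 × 585 / (0.985 × 2.44 × 0.989)) = √492.2 = 22.2 m/s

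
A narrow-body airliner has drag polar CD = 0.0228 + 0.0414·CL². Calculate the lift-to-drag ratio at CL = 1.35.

CD = 0.0228 + 0.0414 × 1.35² = 0.09825
L/D = CL/CD = 1.35 / 0.09825 = 13.7

L/D = 13.7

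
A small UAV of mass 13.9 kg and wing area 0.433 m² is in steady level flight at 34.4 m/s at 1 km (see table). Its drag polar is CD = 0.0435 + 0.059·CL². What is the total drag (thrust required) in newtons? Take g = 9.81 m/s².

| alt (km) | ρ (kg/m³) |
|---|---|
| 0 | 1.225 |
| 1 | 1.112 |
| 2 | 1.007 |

D = 16.2 N

At 1 km, from the table: ρ = 1.112 kg/m³.
Level flight ⇒ L = W = m·g = 13.9 × 9.81 = 136.36 N.
Dynamic pressure q = 0.5 × 1.112 × 34.4² = 657.9 Pa.
CL = W/(q·S) = 136.36 / (657.9 × 0.433) = 0.4786.
CD = 0.0435 + 0.059 × 0.4786² = 0.05702.
D = q·S·CD = 657.9 × 0.433 × 0.05702 = 16.24 N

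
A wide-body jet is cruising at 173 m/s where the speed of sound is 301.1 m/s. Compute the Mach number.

M = 0.575

M = v/a = 173 / 301.1 = 0.575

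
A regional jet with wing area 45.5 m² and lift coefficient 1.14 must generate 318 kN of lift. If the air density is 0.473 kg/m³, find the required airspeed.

v = 161 m/s

L = ½ρv²S·CL ⇒ v = √(2L/(ρ·S·CL))
v = √(2 × 3.18×10^5 / (0.473 × 45.5 × 1.14)) = √25920 = 161 m/s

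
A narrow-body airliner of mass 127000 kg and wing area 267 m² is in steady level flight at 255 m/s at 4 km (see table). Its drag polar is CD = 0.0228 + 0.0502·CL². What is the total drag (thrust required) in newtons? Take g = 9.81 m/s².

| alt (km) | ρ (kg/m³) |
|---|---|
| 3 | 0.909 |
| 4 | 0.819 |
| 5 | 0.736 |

D = 1.73×10^5 N

At 4 km, from the table: ρ = 0.819 kg/m³.
In steady level flight, lift balances weight: W = mg = 127000 × 9.81 = 1.2459×10^6 N.
q = ½ρv² = ½ × 0.819 × 255² = 26630 Pa.
CL = 2W/(ρv²S) = 2×1.2459×10^6/(0.819×255²×267) = 0.1752.
CD = 0.0228 + 0.0502 × 0.1752² = 0.02434.
D = q·S·CD = 26630 × 267 × 0.02434 = 1.731×10^5 N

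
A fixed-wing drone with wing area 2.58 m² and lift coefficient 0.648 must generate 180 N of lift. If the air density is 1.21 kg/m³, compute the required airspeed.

L = ½ρv²S·CL ⇒ v = √(2L/(ρ·S·CL))
v = √(2 × 180 / (1.21 × 2.58 × 0.648)) = √178 = 13.3 m/s

v = 13.3 m/s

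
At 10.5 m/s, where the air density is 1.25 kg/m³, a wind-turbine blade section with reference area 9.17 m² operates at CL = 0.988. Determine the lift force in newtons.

L = 624 N

Dynamic pressure q = ½ρv² = ½ × 1.25 × 10.5² = 68.91 Pa.
L = q·S·CL = 68.91 × 9.17 × 0.988 = 624 N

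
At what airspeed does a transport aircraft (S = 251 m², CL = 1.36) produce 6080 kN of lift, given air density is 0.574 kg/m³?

L = ½ρv²S·CL ⇒ v = √(2L/(ρ·S·CL))
v = √(2 × 6.08×10^6 / (0.574 × 251 × 1.36)) = √62060 = 249 m/s

v = 249 m/s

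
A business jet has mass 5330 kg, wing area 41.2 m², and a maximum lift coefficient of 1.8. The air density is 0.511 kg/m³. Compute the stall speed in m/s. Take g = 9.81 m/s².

Stall occurs when L = W at CL,max. W = mg = 5330 × 9.81 = 52290 N.
From L = ½ρV²S·CL,max = W: V_stall = √(2W/(ρSCL,max)) = √(2·52290/(0.511·41.2·1.8))
V_stall = √2760 = 52.5 m/s

V_stall = 52.5 m/s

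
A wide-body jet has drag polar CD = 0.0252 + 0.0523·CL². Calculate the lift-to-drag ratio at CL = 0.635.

CD = 0.0252 + 0.0523 × 0.635² = 0.04629
L/D = CL/CD = 0.635 / 0.04629 = 13.7

L/D = 13.7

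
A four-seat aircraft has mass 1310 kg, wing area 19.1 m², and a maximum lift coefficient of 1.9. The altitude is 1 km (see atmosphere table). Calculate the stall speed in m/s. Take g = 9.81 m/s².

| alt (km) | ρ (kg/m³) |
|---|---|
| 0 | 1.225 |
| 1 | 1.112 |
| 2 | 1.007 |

At 1 km, from the table: ρ = 1.112 kg/m³.
At stall, lift equals weight: L = W = m·g = 1310 × 9.81 = 12850 N.
V_stall = √(2W/(ρ·S·CL,max)) = √(2 × 12850 / (1.112 × 19.1 × 1.9))
V_stall = √636.9 = 25.2 m/s

V_stall = 25.2 m/s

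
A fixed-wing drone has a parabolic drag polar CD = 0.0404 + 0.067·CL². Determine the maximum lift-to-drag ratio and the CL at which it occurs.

(L/D)max = 9.61, at CL = 0.777

For CD = CD0 + K·CL², (L/D)max occurs at CL* = √(CD0/K) and equals 1/(2√(K·CD0)).
(L/D)max = 1/(2√(0.067 × 0.0404)) = 1/(2 × 0.05203) = 9.61
CL* = √(0.0404/0.067) = 0.777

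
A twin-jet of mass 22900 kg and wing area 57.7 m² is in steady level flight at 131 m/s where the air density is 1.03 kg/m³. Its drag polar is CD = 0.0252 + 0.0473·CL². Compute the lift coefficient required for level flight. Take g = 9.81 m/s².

Weight W = mg = 22900 × 9.81 = 2.2465×10^5 N; in level flight L = W.
q = ½ρv² = ½ × 1.03 × 131² = 8838 Pa.
Required CL = L/(qS) = 2.2465×10^5/(8838·57.7) = 0.4405.

CL = 0.441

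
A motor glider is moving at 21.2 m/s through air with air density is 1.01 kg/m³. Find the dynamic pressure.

q = ½ρv² = ½ × 1.01 × 21.2² = 227 Pa

q = 227 Pa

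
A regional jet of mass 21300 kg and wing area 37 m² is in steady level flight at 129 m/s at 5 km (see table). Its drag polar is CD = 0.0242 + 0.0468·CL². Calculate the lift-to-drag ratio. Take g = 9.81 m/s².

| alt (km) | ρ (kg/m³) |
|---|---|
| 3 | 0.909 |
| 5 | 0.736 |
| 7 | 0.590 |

At 5 km, from the table: ρ = 0.736 kg/m³.
Level flight ⇒ L = W = m·g = 21300 × 9.81 = 2.0895×10^5 N.
Dynamic pressure q = 0.5 × 0.736 × 129² = 6124 Pa.
CL = W/(q·S) = 2.0895×10^5 / (6124 × 37) = 0.9222.
CD = 0.0242 + 0.0468 × 0.9222² = 0.064.
L/D = CL/CD = 0.9222 / 0.064 = 14.4

L/D = 14.4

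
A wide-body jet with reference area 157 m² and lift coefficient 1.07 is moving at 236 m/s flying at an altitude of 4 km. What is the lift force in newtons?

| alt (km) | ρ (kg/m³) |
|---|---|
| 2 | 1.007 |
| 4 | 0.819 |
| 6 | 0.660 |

At 4 km, from the table: ρ = 0.819 kg/m³.
Dynamic pressure q = ½ρv² = ½ × 0.819 × 236² = 22810 Pa.
L = q·S·CL = 22810 × 157 × 1.07 = 3.83×10^6 N ≈ 3830 kN

L = 3.83×10^6 N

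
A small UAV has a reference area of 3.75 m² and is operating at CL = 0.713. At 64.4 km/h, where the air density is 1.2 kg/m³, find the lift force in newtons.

L = 513 N

Convert speed: v = 64.4 km/h ÷ 3.6 = 17.89 m/s.
L = ½ρv²S·CL = ½ × 1.2 × 17.89² × 3.75 × 0.713 = 513 N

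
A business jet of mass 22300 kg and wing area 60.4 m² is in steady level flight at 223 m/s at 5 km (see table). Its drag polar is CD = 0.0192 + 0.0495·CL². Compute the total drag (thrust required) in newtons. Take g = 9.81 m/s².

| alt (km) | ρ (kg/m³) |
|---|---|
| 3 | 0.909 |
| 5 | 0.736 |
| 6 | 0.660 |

D = 23400 N

At 5 km, from the table: ρ = 0.736 kg/m³.
In steady level flight, lift balances weight: W = mg = 22300 × 9.81 = 2.1876×10^5 N.
q = ½ρv² = ½ × 0.736 × 223² = 18300 Pa.
CL = 2W/(ρv²S) = 2×2.1876×10^5/(0.736×223²×60.4) = 0.1979.
CD = 0.0192 + 0.0495 × 0.1979² = 0.02114.
D = q·S·CD = 18300 × 60.4 × 0.02114 = 23370 N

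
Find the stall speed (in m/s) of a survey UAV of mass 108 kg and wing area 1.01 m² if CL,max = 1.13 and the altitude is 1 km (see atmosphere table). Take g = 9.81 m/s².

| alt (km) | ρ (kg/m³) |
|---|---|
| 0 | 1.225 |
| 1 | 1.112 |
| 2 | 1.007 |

V_stall = 40.9 m/s

At 1 km, from the table: ρ = 1.112 kg/m³.
Weight W = mg = 108 × 9.81 = 1059 N.
From L = ½ρV²S·CL,max = W: V_stall = √(2W/(ρSCL,max)) = √(2·1059/(1.112·1.01·1.13))
V_stall = √1670 = 40.9 m/s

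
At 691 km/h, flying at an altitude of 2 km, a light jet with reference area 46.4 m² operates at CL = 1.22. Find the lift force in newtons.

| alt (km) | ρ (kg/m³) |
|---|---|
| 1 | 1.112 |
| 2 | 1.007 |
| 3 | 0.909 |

L = 1.05×10^6 N

At 2 km, from the table: ρ = 1.007 kg/m³.
Convert speed: v = 691 km/h ÷ 3.6 = 191.9 m/s.
L = ½ρv²S·CL = ½ × 1.007 × 191.9² × 46.4 × 1.22 = 1.05×10^6 N ≈ 1050 kN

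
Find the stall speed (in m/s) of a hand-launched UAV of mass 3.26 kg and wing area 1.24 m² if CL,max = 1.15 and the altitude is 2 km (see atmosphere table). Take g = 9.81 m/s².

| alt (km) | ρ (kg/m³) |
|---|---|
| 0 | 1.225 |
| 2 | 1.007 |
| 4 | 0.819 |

V_stall = 6.67 m/s

At 2 km, from the table: ρ = 1.007 kg/m³.
At stall, lift equals weight: L = W = m·g = 3.26 × 9.81 = 31.98 N.
From L = ½ρV²S·CL,max = W: V_stall = √(2W/(ρSCL,max)) = √(2·31.98/(1.007·1.24·1.15))
V_stall = √44.54 = 6.67 m/s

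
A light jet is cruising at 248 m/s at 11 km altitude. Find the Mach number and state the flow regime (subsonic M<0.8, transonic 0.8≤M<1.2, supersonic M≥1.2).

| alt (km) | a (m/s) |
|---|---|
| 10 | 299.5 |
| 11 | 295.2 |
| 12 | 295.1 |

At 11 km, from the table: a = 295.2 m/s.
M = v/a = 248 / 295.2 = 0.84
M = 0.84 → transonic.

M = 0.84 (transonic)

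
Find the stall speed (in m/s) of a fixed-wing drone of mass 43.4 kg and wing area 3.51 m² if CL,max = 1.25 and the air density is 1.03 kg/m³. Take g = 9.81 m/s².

V_stall = 13.7 m/s

Weight W = mg = 43.4 × 9.81 = 425.8 N.
V_stall = √(2W/(ρ·S·CL,max)) = √(2 × 425.8 / (1.03 × 3.51 × 1.25))
V_stall = √188.4 = 13.7 m/s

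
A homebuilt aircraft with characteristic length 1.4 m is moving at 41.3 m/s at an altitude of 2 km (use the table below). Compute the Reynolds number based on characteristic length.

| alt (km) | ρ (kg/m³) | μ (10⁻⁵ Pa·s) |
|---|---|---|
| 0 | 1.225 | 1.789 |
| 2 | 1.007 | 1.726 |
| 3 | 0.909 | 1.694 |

Re = 3.37×10^6

At 2 km, from the table: ρ = 1.007 kg/m³, μ = 1.726×10⁻⁵ Pa·s.
Re = ρ·v·c/μ = 1.007 × 41.3 × 1.4 / (1.726×10⁻⁵) = 3.37×10^6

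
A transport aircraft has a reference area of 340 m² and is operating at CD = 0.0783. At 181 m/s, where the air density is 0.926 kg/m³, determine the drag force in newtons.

Dynamic pressure q = ½ρv² = ½ × 0.926 × 181² = 15170 Pa.
D = q·S·CD = 15170 × 340 × 0.0783 = 4.04×10^5 N ≈ 404 kN

D = 4.04×10^5 N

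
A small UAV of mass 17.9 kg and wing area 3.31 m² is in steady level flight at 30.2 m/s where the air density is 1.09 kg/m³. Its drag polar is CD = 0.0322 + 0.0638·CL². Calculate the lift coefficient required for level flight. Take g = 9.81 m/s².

CL = 0.107

In steady level flight, lift balances weight: W = mg = 17.9 × 9.81 = 175.6 N.
Dynamic pressure q = 0.5 × 1.09 × 30.2² = 497.1 Pa.
Required CL = L/(qS) = 175.6/(497.1·3.31) = 0.1067.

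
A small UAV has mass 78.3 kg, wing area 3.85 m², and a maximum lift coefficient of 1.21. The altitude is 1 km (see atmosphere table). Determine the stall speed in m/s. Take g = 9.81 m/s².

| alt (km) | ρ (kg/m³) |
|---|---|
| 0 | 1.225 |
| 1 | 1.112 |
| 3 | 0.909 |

V_stall = 17.2 m/s

At 1 km, from the table: ρ = 1.112 kg/m³.
At stall, lift equals weight: L = W = m·g = 78.3 × 9.81 = 768.1 N.
From L = ½ρV²S·CL,max = W: V_stall = √(2W/(ρSCL,max)) = √(2·768.1/(1.112·3.85·1.21))
V_stall = √296.6 = 17.2 m/s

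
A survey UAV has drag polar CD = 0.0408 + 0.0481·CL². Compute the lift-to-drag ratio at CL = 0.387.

L/D = 8.06

CD = 0.0408 + 0.0481 × 0.387² = 0.048
L/D = CL/CD = 0.387 / 0.048 = 8.06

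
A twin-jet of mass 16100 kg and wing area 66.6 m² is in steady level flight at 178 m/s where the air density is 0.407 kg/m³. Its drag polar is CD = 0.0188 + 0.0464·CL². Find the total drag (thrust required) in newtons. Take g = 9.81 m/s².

Level flight ⇒ L = W = m·g = 16100 × 9.81 = 1.5794×10^5 N.
Dynamic pressure q = 0.5 × 0.407 × 178² = 6448 Pa.
Required CL = L/(qS) = 1.5794×10^5/(6448·66.6) = 0.3678.
CD = 0.0188 + 0.0464 × 0.3678² = 0.02508.
D = q·S·CD = 6448 × 66.6 × 0.02508 = 10770 N

D = 10800 N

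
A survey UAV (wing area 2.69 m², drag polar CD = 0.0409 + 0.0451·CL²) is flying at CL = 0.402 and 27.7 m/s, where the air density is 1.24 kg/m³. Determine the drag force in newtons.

CD = 0.0409 + 0.0451 × 0.402² = 0.04819
D = ½ρv²S·CD = ½ × 1.24 × 27.7² × 2.69 × 0.04819 = 61.7 N

D = 61.7 N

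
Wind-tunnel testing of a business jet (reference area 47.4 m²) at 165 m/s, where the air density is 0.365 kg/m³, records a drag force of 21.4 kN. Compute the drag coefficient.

From D = ½ρv²S·CD, rearranging gives CD = 2D/(ρv²S).
CD = 2 × 21400 / (0.365 × 165² × 47.4) = 0.0909

CD = 0.0909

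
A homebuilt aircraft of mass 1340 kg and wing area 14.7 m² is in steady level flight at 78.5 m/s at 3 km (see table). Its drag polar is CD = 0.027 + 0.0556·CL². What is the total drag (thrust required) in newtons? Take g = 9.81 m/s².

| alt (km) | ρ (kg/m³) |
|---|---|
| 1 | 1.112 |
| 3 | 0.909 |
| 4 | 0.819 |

At 3 km, from the table: ρ = 0.909 kg/m³.
Level flight ⇒ L = W = m·g = 1340 × 9.81 = 13145 N.
q = ½ρv² = ½ × 0.909 × 78.5² = 2801 Pa.
CL = 2W/(ρv²S) = 2×13145/(0.909×78.5²×14.7) = 0.3193.
CD = 0.027 + 0.0556 × 0.3193² = 0.03267.
D = q·S·CD = 2801 × 14.7 × 0.03267 = 1345 N

D = 1340 N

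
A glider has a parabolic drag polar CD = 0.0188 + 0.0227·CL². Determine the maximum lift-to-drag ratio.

(L/D)max = 24.2

For CD = CD0 + K·CL², (L/D)max occurs at CL* = √(CD0/K) and equals 1/(2√(K·CD0)).
(L/D)max = 1/(2√(0.0227 × 0.0188)) = 1/(2 × 0.02066) = 24.2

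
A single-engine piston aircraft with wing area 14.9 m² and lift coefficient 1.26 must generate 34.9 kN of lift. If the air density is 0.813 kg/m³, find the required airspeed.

v = 67.6 m/s

L = ½ρv²S·CL ⇒ v = √(2L/(ρ·S·CL))
v = √(2 × 34900 / (0.813 × 14.9 × 1.26)) = √4573 = 67.6 m/s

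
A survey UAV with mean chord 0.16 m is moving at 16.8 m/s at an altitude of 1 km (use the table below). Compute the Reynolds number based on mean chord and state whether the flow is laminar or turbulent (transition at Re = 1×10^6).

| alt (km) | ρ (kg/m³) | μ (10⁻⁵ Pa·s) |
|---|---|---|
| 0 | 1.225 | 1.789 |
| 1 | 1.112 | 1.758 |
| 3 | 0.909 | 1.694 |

Re = 1.7×10^5 (laminar)

At 1 km, from the table: ρ = 1.112 kg/m³, μ = 1.758×10⁻⁵ Pa·s.
Re = ρ·v·c/μ = 1.112 × 16.8 × 0.16 / (1.758×10⁻⁵) = 1.7×10^5
Since 1.7×10^5 < 1×10^6, the flow is laminar.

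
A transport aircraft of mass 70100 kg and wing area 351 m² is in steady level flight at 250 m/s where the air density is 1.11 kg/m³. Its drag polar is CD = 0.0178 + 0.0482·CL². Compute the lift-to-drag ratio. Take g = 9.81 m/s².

L/D = 3.15

In steady level flight, lift balances weight: W = mg = 70100 × 9.81 = 6.8768×10^5 N.
q = ½ρv² = ½ × 1.11 × 250² = 34690 Pa.
Required CL = L/(qS) = 6.8768×10^5/(34690·351) = 0.05648.
CD = 0.0178 + 0.0482 × 0.05648² = 0.01795.
L/D = CL/CD = 0.05648 / 0.01795 = 3.15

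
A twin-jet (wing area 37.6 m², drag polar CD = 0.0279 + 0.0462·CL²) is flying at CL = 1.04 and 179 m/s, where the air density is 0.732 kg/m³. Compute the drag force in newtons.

CD = 0.0279 + 0.0462 × 1.04² = 0.07787
D = ½ρv²S·CD = ½ × 0.732 × 179² × 37.6 × 0.07787 = 34300 N

D = 34300 N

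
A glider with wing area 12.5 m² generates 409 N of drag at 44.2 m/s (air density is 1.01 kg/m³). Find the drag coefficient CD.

From D = ½ρv²S·CD, rearranging gives CD = 2D/(ρv²S).
CD = 2 × 409 / (1.01 × 44.2² × 12.5) = 0.0332

CD = 0.0332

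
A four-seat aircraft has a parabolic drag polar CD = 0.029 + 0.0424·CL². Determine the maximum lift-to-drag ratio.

(L/D)max = 14.3

For CD = CD0 + K·CL², (L/D)max occurs at CL* = √(CD0/K) and equals 1/(2√(K·CD0)).
(L/D)max = 1/(2√(0.0424 × 0.029)) = 1/(2 × 0.03507) = 14.3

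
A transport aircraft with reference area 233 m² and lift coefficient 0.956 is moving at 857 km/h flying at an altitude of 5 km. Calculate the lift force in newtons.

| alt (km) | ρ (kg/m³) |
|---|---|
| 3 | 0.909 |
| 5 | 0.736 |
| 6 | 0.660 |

At 5 km, from the table: ρ = 0.736 kg/m³.
Convert speed: v = 857 km/h ÷ 3.6 = 238.1 m/s.
Dynamic pressure q = ½ρv² = ½ × 0.736 × 238.1² = 20850 Pa.
L = q·S·CL = 20850 × 233 × 0.956 = 4.65×10^6 N ≈ 4650 kN

L = 4.65×10^6 N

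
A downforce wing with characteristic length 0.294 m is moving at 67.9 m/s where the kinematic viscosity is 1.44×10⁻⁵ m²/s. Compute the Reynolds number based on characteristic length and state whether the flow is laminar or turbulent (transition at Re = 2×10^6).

Re = v·c/ν = 67.9 × 0.294 / (1.44×10⁻⁵) = 1.39×10^6
Since 1.39×10^6 < 2×10^6, the flow is laminar.

Re = 1.39×10^6 (laminar)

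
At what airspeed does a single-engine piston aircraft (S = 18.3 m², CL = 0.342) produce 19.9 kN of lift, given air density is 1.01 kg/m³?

v = 79.3 m/s

L = ½ρv²S·CL ⇒ v = √(2L/(ρ·S·CL))
v = √(2 × 19900 / (1.01 × 18.3 × 0.342)) = √6296 = 79.3 m/s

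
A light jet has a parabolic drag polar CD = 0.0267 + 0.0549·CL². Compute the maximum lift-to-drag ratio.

For CD = CD0 + K·CL², (L/D)max occurs at CL* = √(CD0/K) and equals 1/(2√(K·CD0)).
(L/D)max = 1/(2√(0.0549 × 0.0267)) = 1/(2 × 0.03829) = 13.1

(L/D)max = 13.1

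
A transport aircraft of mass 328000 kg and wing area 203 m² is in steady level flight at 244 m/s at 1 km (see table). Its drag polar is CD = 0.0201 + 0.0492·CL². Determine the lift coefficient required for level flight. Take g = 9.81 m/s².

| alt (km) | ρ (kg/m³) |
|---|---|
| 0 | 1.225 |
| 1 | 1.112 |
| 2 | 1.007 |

CL = 0.479

At 1 km, from the table: ρ = 1.112 kg/m³.
Level flight ⇒ L = W = m·g = 328000 × 9.81 = 3.2177×10^6 N.
Dynamic pressure q = 0.5 × 1.112 × 244² = 33100 Pa.
CL = 2W/(ρv²S) = 2×3.2177×10^6/(1.112×244²×203) = 0.4788.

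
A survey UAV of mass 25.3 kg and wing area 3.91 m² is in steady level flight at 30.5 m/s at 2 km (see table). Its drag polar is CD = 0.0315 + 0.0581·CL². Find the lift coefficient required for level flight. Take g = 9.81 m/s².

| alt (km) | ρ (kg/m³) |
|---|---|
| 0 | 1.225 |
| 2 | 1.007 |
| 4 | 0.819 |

At 2 km, from the table: ρ = 1.007 kg/m³.
Level flight ⇒ L = W = m·g = 25.3 × 9.81 = 248.19 N.
q = ½ρv² = ½ × 1.007 × 30.5² = 468.4 Pa.
CL = 2W/(ρv²S) = 2×248.19/(1.007×30.5²×3.91) = 0.1355.

CL = 0.136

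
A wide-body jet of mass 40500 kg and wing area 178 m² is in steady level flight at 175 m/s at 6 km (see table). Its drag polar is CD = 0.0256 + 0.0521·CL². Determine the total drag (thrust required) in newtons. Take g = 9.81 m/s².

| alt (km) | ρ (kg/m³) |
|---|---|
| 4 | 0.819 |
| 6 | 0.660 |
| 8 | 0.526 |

At 6 km, from the table: ρ = 0.660 kg/m³.
Level flight ⇒ L = W = m·g = 40500 × 9.81 = 3.973×10^5 N.
q = ½ρv² = ½ × 0.66 × 175² = 10110 Pa.
CL = W/(q·S) = 3.973×10^5 / (10110 × 178) = 0.2209.
CD = 0.0256 + 0.0521 × 0.2209² = 0.02814.
D = q·S·CD = 10110 × 178 × 0.02814 = 50620 N

D = 50600 N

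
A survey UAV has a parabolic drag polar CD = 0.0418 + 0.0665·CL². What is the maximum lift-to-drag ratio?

For CD = CD0 + K·CL², (L/D)max occurs at CL* = √(CD0/K) and equals 1/(2√(K·CD0)).
(L/D)max = 1/(2√(0.0665 × 0.0418)) = 1/(2 × 0.05272) = 9.48

(L/D)max = 9.48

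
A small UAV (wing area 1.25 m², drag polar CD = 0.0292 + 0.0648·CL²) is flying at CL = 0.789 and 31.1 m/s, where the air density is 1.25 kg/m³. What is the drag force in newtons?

CD = 0.0292 + 0.0648 × 0.789² = 0.06954
D = ½ρv²S·CD = ½ × 1.25 × 31.1² × 1.25 × 0.06954 = 52.5 N

D = 52.5 N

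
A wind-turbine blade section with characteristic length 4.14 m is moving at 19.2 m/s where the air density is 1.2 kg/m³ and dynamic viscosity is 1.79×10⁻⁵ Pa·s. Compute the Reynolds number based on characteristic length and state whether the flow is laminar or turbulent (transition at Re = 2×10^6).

Re = 5.33×10^6 (turbulent)

Re = ρ·v·c/μ = 1.2 × 19.2 × 4.14 / (1.79×10⁻⁵) = 5.33×10^6
Since 5.33×10^6 > 2×10^6, the flow is turbulent.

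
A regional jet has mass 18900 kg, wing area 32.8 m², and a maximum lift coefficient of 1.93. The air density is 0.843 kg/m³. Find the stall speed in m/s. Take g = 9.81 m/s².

V_stall = 83.4 m/s

Stall occurs when L = W at CL,max. W = mg = 18900 × 9.81 = 1.854×10^5 N.
V_stall = √(2W/(ρ·S·CL,max)) = √(2 × 1.854×10^5 / (0.843 × 32.8 × 1.93))
V_stall = √6949 = 83.4 m/s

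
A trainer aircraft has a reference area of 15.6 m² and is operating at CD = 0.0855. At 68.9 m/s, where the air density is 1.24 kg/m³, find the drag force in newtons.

D = ½ρv²S·CD = ½ × 1.24 × 68.9² × 15.6 × 0.0855 = 3930 N

D = 3930 N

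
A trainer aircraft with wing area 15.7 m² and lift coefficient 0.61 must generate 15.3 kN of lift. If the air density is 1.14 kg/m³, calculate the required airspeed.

L = ½ρv²S·CL ⇒ v = √(2L/(ρ·S·CL))
v = √(2 × 15300 / (1.14 × 15.7 × 0.61)) = √2803 = 52.9 m/s

v = 52.9 m/s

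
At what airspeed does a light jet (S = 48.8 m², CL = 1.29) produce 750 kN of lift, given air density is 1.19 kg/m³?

v = 142 m/s

L = ½ρv²S·CL ⇒ v = √(2L/(ρ·S·CL))
v = √(2 × 7.5×10^5 / (1.19 × 48.8 × 1.29)) = √20020 = 142 m/s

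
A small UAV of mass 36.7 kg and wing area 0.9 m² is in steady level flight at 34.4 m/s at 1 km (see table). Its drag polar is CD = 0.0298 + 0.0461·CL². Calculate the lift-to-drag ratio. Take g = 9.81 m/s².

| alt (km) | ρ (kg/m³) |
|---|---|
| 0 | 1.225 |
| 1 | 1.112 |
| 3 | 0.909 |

At 1 km, from the table: ρ = 1.112 kg/m³.
In steady level flight, lift balances weight: W = mg = 36.7 × 9.81 = 360.03 N.
Dynamic pressure q = 0.5 × 1.112 × 34.4² = 657.9 Pa.
CL = W/(q·S) = 360.03 / (657.9 × 0.9) = 0.608.
CD = 0.0298 + 0.0461 × 0.608² = 0.04684.
L/D = CL/CD = 0.608 / 0.04684 = 13

L/D = 13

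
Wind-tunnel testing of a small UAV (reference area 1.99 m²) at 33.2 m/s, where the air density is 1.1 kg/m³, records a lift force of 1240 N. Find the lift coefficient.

From L = ½ρv²S·CL, rearranging gives CL = 2L/(ρv²S).
CL = 2 × 1240 / (1.1 × 33.2² × 1.99) = 1.03

CL = 1.03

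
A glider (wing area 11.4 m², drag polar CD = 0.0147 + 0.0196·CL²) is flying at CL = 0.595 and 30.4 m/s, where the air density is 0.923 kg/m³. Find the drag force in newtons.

CD = 0.0147 + 0.0196 × 0.595² = 0.02164
D = ½ρv²S·CD = ½ × 0.923 × 30.4² × 11.4 × 0.02164 = 105 N

D = 105 N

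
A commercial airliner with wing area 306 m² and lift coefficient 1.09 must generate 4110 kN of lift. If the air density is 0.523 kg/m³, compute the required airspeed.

v = 217 m/s

L = ½ρv²S·CL ⇒ v = √(2L/(ρ·S·CL))
v = √(2 × 4.11×10^6 / (0.523 × 306 × 1.09)) = √47120 = 217 m/s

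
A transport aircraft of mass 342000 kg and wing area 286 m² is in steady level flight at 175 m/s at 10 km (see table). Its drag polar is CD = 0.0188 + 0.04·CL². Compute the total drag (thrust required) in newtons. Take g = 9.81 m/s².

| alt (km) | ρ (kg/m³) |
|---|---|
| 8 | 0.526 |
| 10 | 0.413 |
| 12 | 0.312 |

D = 2.83×10^5 N

At 10 km, from the table: ρ = 0.413 kg/m³.
Level flight ⇒ L = W = m·g = 342000 × 9.81 = 3.355×10^6 N.
Dynamic pressure q = 0.5 × 0.413 × 175² = 6324 Pa.
CL = W/(q·S) = 3.355×10^6 / (6324 × 286) = 1.855.
CD = 0.0188 + 0.04 × 1.855² = 0.1564.
D = q·S·CD = 6324 × 286 × 0.1564 = 2.829×10^5 N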